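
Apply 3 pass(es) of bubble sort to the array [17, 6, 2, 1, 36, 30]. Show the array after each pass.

After pass 1: [6, 2, 1, 17, 30, 36] (4 swaps)
After pass 2: [2, 1, 6, 17, 30, 36] (2 swaps)
After pass 3: [1, 2, 6, 17, 30, 36] (1 swaps)
Total swaps: 7


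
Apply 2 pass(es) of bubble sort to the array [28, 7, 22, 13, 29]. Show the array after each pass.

After pass 1: [7, 22, 13, 28, 29] (3 swaps)
After pass 2: [7, 13, 22, 28, 29] (1 swaps)
Total swaps: 4


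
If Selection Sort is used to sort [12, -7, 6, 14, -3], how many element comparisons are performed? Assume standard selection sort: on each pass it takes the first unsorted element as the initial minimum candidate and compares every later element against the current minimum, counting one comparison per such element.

Pass 1: scan indices 1..4 for the minimum = 4 comparison(s); min is -7, place at index 0 -> [-7, 12, 6, 14, -3]
Pass 2: scan indices 2..4 for the minimum = 3 comparison(s); min is -3, place at index 1 -> [-7, -3, 6, 14, 12]
Pass 3: scan indices 3..4 for the minimum = 2 comparison(s); min is 6, place at index 2 -> [-7, -3, 6, 14, 12]
Pass 4: scan indices 4..4 for the minimum = 1 comparison(s); min is 12, place at index 3 -> [-7, -3, 6, 12, 14]
Selection sort always scans the whole unsorted suffix, so the count is (n-1) + (n-2) + ... + 1 = n(n-1)/2 = 5*4/2 = 10 regardless of the input order.
Total comparisons: 4 + 3 + 2 + 1 = 10


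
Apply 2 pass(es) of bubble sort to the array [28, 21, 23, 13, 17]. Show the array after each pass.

After pass 1: [21, 23, 13, 17, 28] (4 swaps)
After pass 2: [21, 13, 17, 23, 28] (2 swaps)
Total swaps: 6


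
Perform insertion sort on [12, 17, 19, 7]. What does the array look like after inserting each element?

First element 12 is already 'sorted'
Insert 17: shifted 0 elements -> [12, 17, 19, 7]
Insert 19: shifted 0 elements -> [12, 17, 19, 7]
Insert 7: shifted 3 elements -> [7, 12, 17, 19]


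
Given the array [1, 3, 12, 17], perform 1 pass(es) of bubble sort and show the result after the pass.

After pass 1: [1, 3, 12, 17] (0 swaps)
Total swaps: 0


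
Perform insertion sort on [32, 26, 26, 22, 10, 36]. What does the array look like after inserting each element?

First element 32 is already 'sorted'
Insert 26: shifted 1 elements -> [26, 32, 26, 22, 10, 36]
Insert 26: shifted 1 elements -> [26, 26, 32, 22, 10, 36]
Insert 22: shifted 3 elements -> [22, 26, 26, 32, 10, 36]
Insert 10: shifted 4 elements -> [10, 22, 26, 26, 32, 36]
Insert 36: shifted 0 elements -> [10, 22, 26, 26, 32, 36]


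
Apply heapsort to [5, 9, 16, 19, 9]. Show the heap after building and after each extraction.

Build heap: [19, 9, 16, 5, 9]
Extract 19: [16, 9, 9, 5, 19]
Extract 16: [9, 5, 9, 16, 19]
Extract 9: [9, 5, 9, 16, 19]
Extract 9: [5, 9, 9, 16, 19]


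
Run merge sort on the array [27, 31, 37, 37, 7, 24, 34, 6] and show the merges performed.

Divide and conquer:
  Merge [27] + [31] -> [27, 31]
  Merge [37] + [37] -> [37, 37]
  Merge [27, 31] + [37, 37] -> [27, 31, 37, 37]
  Merge [7] + [24] -> [7, 24]
  Merge [34] + [6] -> [6, 34]
  Merge [7, 24] + [6, 34] -> [6, 7, 24, 34]
  Merge [27, 31, 37, 37] + [6, 7, 24, 34] -> [6, 7, 24, 27, 31, 34, 37, 37]


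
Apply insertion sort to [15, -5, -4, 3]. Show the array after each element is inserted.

First element 15 is already 'sorted'
Insert -5: shifted 1 elements -> [-5, 15, -4, 3]
Insert -4: shifted 1 elements -> [-5, -4, 15, 3]
Insert 3: shifted 1 elements -> [-5, -4, 3, 15]


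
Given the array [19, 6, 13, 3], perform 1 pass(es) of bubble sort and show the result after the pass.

After pass 1: [6, 13, 3, 19] (3 swaps)
Total swaps: 3


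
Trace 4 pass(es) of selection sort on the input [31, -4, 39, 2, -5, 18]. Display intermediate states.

Pass 1: Select minimum -5 at index 4, swap -> [-5, -4, 39, 2, 31, 18]
Pass 2: Select minimum -4 at index 1, swap -> [-5, -4, 39, 2, 31, 18]
Pass 3: Select minimum 2 at index 3, swap -> [-5, -4, 2, 39, 31, 18]
Pass 4: Select minimum 18 at index 5, swap -> [-5, -4, 2, 18, 31, 39]


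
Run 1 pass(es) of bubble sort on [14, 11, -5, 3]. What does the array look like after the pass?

After pass 1: [11, -5, 3, 14] (3 swaps)
Total swaps: 3


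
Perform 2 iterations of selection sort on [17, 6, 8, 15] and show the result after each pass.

Pass 1: Select minimum 6 at index 1, swap -> [6, 17, 8, 15]
Pass 2: Select minimum 8 at index 2, swap -> [6, 8, 17, 15]


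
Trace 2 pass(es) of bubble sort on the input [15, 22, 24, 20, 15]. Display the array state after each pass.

After pass 1: [15, 22, 20, 15, 24] (2 swaps)
After pass 2: [15, 20, 15, 22, 24] (2 swaps)
Total swaps: 4


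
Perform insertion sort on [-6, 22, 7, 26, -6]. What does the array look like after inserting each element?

First element -6 is already 'sorted'
Insert 22: shifted 0 elements -> [-6, 22, 7, 26, -6]
Insert 7: shifted 1 elements -> [-6, 7, 22, 26, -6]
Insert 26: shifted 0 elements -> [-6, 7, 22, 26, -6]
Insert -6: shifted 3 elements -> [-6, -6, 7, 22, 26]


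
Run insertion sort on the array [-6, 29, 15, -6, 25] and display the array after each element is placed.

First element -6 is already 'sorted'
Insert 29: shifted 0 elements -> [-6, 29, 15, -6, 25]
Insert 15: shifted 1 elements -> [-6, 15, 29, -6, 25]
Insert -6: shifted 2 elements -> [-6, -6, 15, 29, 25]
Insert 25: shifted 1 elements -> [-6, -6, 15, 25, 29]


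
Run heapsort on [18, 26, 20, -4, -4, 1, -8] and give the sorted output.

Build heap: [26, 18, 20, -4, -4, 1, -8]
Extract 26: [20, 18, 1, -4, -4, -8, 26]
Extract 20: [18, -4, 1, -8, -4, 20, 26]
Extract 18: [1, -4, -4, -8, 18, 20, 26]
Extract 1: [-4, -8, -4, 1, 18, 20, 26]
Extract -4: [-4, -8, -4, 1, 18, 20, 26]
Extract -4: [-8, -4, -4, 1, 18, 20, 26]


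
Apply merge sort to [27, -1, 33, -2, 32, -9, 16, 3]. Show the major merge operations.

Divide and conquer:
  Merge [27] + [-1] -> [-1, 27]
  Merge [33] + [-2] -> [-2, 33]
  Merge [-1, 27] + [-2, 33] -> [-2, -1, 27, 33]
  Merge [32] + [-9] -> [-9, 32]
  Merge [16] + [3] -> [3, 16]
  Merge [-9, 32] + [3, 16] -> [-9, 3, 16, 32]
  Merge [-2, -1, 27, 33] + [-9, 3, 16, 32] -> [-9, -2, -1, 3, 16, 27, 32, 33]


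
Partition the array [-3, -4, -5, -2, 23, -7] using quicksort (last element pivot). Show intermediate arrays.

Partition 1: pivot=-7 at index 0 -> [-7, -4, -5, -2, 23, -3]
Partition 2: pivot=-3 at index 3 -> [-7, -4, -5, -3, 23, -2]
Partition 3: pivot=-5 at index 1 -> [-7, -5, -4, -3, 23, -2]
Partition 4: pivot=-2 at index 4 -> [-7, -5, -4, -3, -2, 23]


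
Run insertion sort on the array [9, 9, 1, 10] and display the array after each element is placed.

First element 9 is already 'sorted'
Insert 9: shifted 0 elements -> [9, 9, 1, 10]
Insert 1: shifted 2 elements -> [1, 9, 9, 10]
Insert 10: shifted 0 elements -> [1, 9, 9, 10]


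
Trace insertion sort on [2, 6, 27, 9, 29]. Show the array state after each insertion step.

First element 2 is already 'sorted'
Insert 6: shifted 0 elements -> [2, 6, 27, 9, 29]
Insert 27: shifted 0 elements -> [2, 6, 27, 9, 29]
Insert 9: shifted 1 elements -> [2, 6, 9, 27, 29]
Insert 29: shifted 0 elements -> [2, 6, 9, 27, 29]


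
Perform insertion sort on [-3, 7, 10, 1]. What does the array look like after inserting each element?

First element -3 is already 'sorted'
Insert 7: shifted 0 elements -> [-3, 7, 10, 1]
Insert 10: shifted 0 elements -> [-3, 7, 10, 1]
Insert 1: shifted 2 elements -> [-3, 1, 7, 10]


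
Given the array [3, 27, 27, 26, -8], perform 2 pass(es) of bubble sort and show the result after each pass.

After pass 1: [3, 27, 26, -8, 27] (2 swaps)
After pass 2: [3, 26, -8, 27, 27] (2 swaps)
Total swaps: 4


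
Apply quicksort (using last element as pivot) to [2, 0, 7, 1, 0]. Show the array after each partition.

Partition 1: pivot=0 at index 1 -> [0, 0, 7, 1, 2]
Partition 2: pivot=2 at index 3 -> [0, 0, 1, 2, 7]


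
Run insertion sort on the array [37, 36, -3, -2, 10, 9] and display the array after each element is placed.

First element 37 is already 'sorted'
Insert 36: shifted 1 elements -> [36, 37, -3, -2, 10, 9]
Insert -3: shifted 2 elements -> [-3, 36, 37, -2, 10, 9]
Insert -2: shifted 2 elements -> [-3, -2, 36, 37, 10, 9]
Insert 10: shifted 2 elements -> [-3, -2, 10, 36, 37, 9]
Insert 9: shifted 3 elements -> [-3, -2, 9, 10, 36, 37]


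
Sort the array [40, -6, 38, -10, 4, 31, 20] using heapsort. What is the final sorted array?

Build heap: [40, 4, 38, -10, -6, 31, 20]
Extract 40: [38, 4, 31, -10, -6, 20, 40]
Extract 38: [31, 4, 20, -10, -6, 38, 40]
Extract 31: [20, 4, -6, -10, 31, 38, 40]
Extract 20: [4, -10, -6, 20, 31, 38, 40]
Extract 4: [-6, -10, 4, 20, 31, 38, 40]
Extract -6: [-10, -6, 4, 20, 31, 38, 40]


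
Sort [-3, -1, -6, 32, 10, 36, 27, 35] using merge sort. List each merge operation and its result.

Divide and conquer:
  Merge [-3] + [-1] -> [-3, -1]
  Merge [-6] + [32] -> [-6, 32]
  Merge [-3, -1] + [-6, 32] -> [-6, -3, -1, 32]
  Merge [10] + [36] -> [10, 36]
  Merge [27] + [35] -> [27, 35]
  Merge [10, 36] + [27, 35] -> [10, 27, 35, 36]
  Merge [-6, -3, -1, 32] + [10, 27, 35, 36] -> [-6, -3, -1, 10, 27, 32, 35, 36]


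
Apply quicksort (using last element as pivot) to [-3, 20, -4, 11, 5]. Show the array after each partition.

Partition 1: pivot=5 at index 2 -> [-3, -4, 5, 11, 20]
Partition 2: pivot=-4 at index 0 -> [-4, -3, 5, 11, 20]
Partition 3: pivot=20 at index 4 -> [-4, -3, 5, 11, 20]


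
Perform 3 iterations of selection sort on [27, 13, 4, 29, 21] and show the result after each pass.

Pass 1: Select minimum 4 at index 2, swap -> [4, 13, 27, 29, 21]
Pass 2: Select minimum 13 at index 1, swap -> [4, 13, 27, 29, 21]
Pass 3: Select minimum 21 at index 4, swap -> [4, 13, 21, 29, 27]


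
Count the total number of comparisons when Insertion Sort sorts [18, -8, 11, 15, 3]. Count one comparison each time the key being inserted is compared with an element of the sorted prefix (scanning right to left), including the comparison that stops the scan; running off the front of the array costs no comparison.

Insert -8: 18 > -8 (shift), reached front = 1 comparison(s) -> [-8, 18, 11, 15, 3]
Insert 11: 18 > 11 (shift), -8 <= 11 (stop) = 2 comparison(s) -> [-8, 11, 18, 15, 3]
Insert 15: 18 > 15 (shift), 11 <= 15 (stop) = 2 comparison(s) -> [-8, 11, 15, 18, 3]
Insert 3: 18 > 3 (shift), 15 > 3 (shift), 11 > 3 (shift), -8 <= 3 (stop) = 4 comparison(s) -> [-8, 3, 11, 15, 18]
Total comparisons: 1 + 2 + 2 + 4 = 9


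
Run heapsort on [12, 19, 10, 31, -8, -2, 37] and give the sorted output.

Build heap: [37, 31, 12, 19, -8, -2, 10]
Extract 37: [31, 19, 12, 10, -8, -2, 37]
Extract 31: [19, 10, 12, -2, -8, 31, 37]
Extract 19: [12, 10, -8, -2, 19, 31, 37]
Extract 12: [10, -2, -8, 12, 19, 31, 37]
Extract 10: [-2, -8, 10, 12, 19, 31, 37]
Extract -2: [-8, -2, 10, 12, 19, 31, 37]


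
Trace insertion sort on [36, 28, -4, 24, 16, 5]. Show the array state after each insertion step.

First element 36 is already 'sorted'
Insert 28: shifted 1 elements -> [28, 36, -4, 24, 16, 5]
Insert -4: shifted 2 elements -> [-4, 28, 36, 24, 16, 5]
Insert 24: shifted 2 elements -> [-4, 24, 28, 36, 16, 5]
Insert 16: shifted 3 elements -> [-4, 16, 24, 28, 36, 5]
Insert 5: shifted 4 elements -> [-4, 5, 16, 24, 28, 36]


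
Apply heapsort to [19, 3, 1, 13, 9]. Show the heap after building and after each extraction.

Build heap: [19, 13, 1, 3, 9]
Extract 19: [13, 9, 1, 3, 19]
Extract 13: [9, 3, 1, 13, 19]
Extract 9: [3, 1, 9, 13, 19]
Extract 3: [1, 3, 9, 13, 19]


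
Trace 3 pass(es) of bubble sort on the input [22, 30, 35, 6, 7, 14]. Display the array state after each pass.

After pass 1: [22, 30, 6, 7, 14, 35] (3 swaps)
After pass 2: [22, 6, 7, 14, 30, 35] (3 swaps)
After pass 3: [6, 7, 14, 22, 30, 35] (3 swaps)
Total swaps: 9


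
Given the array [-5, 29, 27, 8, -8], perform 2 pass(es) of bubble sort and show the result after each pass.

After pass 1: [-5, 27, 8, -8, 29] (3 swaps)
After pass 2: [-5, 8, -8, 27, 29] (2 swaps)
Total swaps: 5


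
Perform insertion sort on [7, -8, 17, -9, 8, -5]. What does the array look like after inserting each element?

First element 7 is already 'sorted'
Insert -8: shifted 1 elements -> [-8, 7, 17, -9, 8, -5]
Insert 17: shifted 0 elements -> [-8, 7, 17, -9, 8, -5]
Insert -9: shifted 3 elements -> [-9, -8, 7, 17, 8, -5]
Insert 8: shifted 1 elements -> [-9, -8, 7, 8, 17, -5]
Insert -5: shifted 3 elements -> [-9, -8, -5, 7, 8, 17]


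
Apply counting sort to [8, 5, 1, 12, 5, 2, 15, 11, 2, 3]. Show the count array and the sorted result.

Count array: [0, 1, 2, 1, 0, 2, 0, 0, 1, 0, 0, 1, 1, 0, 0, 1]
(count[i] = number of elements equal to i)
Cumulative count: [0, 1, 3, 4, 4, 6, 6, 6, 7, 7, 7, 8, 9, 9, 9, 10]
Sorted: [1, 2, 2, 3, 5, 5, 8, 11, 12, 15]


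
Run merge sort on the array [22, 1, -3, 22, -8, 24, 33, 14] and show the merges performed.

Divide and conquer:
  Merge [22] + [1] -> [1, 22]
  Merge [-3] + [22] -> [-3, 22]
  Merge [1, 22] + [-3, 22] -> [-3, 1, 22, 22]
  Merge [-8] + [24] -> [-8, 24]
  Merge [33] + [14] -> [14, 33]
  Merge [-8, 24] + [14, 33] -> [-8, 14, 24, 33]
  Merge [-3, 1, 22, 22] + [-8, 14, 24, 33] -> [-8, -3, 1, 14, 22, 22, 24, 33]


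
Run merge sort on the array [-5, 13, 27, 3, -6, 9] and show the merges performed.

Divide and conquer:
  Merge [13] + [27] -> [13, 27]
  Merge [-5] + [13, 27] -> [-5, 13, 27]
  Merge [-6] + [9] -> [-6, 9]
  Merge [3] + [-6, 9] -> [-6, 3, 9]
  Merge [-5, 13, 27] + [-6, 3, 9] -> [-6, -5, 3, 9, 13, 27]


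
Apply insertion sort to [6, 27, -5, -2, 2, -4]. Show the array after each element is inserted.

First element 6 is already 'sorted'
Insert 27: shifted 0 elements -> [6, 27, -5, -2, 2, -4]
Insert -5: shifted 2 elements -> [-5, 6, 27, -2, 2, -4]
Insert -2: shifted 2 elements -> [-5, -2, 6, 27, 2, -4]
Insert 2: shifted 2 elements -> [-5, -2, 2, 6, 27, -4]
Insert -4: shifted 4 elements -> [-5, -4, -2, 2, 6, 27]


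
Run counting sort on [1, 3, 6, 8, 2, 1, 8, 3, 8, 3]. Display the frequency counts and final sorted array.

Count array: [0, 2, 1, 3, 0, 0, 1, 0, 3]
(count[i] = number of elements equal to i)
Cumulative count: [0, 2, 3, 6, 6, 6, 7, 7, 10]
Sorted: [1, 1, 2, 3, 3, 3, 6, 8, 8, 8]


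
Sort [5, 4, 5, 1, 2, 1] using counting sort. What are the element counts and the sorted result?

Count array: [0, 2, 1, 0, 1, 2]
(count[i] = number of elements equal to i)
Cumulative count: [0, 2, 3, 3, 4, 6]
Sorted: [1, 1, 2, 4, 5, 5]


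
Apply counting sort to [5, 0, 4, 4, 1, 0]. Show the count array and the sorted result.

Count array: [2, 1, 0, 0, 2, 1]
(count[i] = number of elements equal to i)
Cumulative count: [2, 3, 3, 3, 5, 6]
Sorted: [0, 0, 1, 4, 4, 5]


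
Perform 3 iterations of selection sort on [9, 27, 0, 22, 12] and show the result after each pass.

Pass 1: Select minimum 0 at index 2, swap -> [0, 27, 9, 22, 12]
Pass 2: Select minimum 9 at index 2, swap -> [0, 9, 27, 22, 12]
Pass 3: Select minimum 12 at index 4, swap -> [0, 9, 12, 22, 27]


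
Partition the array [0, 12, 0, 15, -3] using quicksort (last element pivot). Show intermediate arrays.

Partition 1: pivot=-3 at index 0 -> [-3, 12, 0, 15, 0]
Partition 2: pivot=0 at index 2 -> [-3, 0, 0, 15, 12]
Partition 3: pivot=12 at index 3 -> [-3, 0, 0, 12, 15]


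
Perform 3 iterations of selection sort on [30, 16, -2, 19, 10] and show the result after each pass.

Pass 1: Select minimum -2 at index 2, swap -> [-2, 16, 30, 19, 10]
Pass 2: Select minimum 10 at index 4, swap -> [-2, 10, 30, 19, 16]
Pass 3: Select minimum 16 at index 4, swap -> [-2, 10, 16, 19, 30]


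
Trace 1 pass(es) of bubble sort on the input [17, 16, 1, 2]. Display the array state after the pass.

After pass 1: [16, 1, 2, 17] (3 swaps)
Total swaps: 3


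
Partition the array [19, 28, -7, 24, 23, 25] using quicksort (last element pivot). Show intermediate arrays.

Partition 1: pivot=25 at index 4 -> [19, -7, 24, 23, 25, 28]
Partition 2: pivot=23 at index 2 -> [19, -7, 23, 24, 25, 28]
Partition 3: pivot=-7 at index 0 -> [-7, 19, 23, 24, 25, 28]


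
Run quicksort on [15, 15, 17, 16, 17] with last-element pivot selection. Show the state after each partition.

Partition 1: pivot=17 at index 4 -> [15, 15, 17, 16, 17]
Partition 2: pivot=16 at index 2 -> [15, 15, 16, 17, 17]
Partition 3: pivot=15 at index 1 -> [15, 15, 16, 17, 17]


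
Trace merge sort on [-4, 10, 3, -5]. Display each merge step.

Divide and conquer:
  Merge [-4] + [10] -> [-4, 10]
  Merge [3] + [-5] -> [-5, 3]
  Merge [-4, 10] + [-5, 3] -> [-5, -4, 3, 10]


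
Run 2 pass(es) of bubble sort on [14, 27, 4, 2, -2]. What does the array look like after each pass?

After pass 1: [14, 4, 2, -2, 27] (3 swaps)
After pass 2: [4, 2, -2, 14, 27] (3 swaps)
Total swaps: 6


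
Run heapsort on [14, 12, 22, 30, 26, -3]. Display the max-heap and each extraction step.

Build heap: [30, 26, 22, 12, 14, -3]
Extract 30: [26, 14, 22, 12, -3, 30]
Extract 26: [22, 14, -3, 12, 26, 30]
Extract 22: [14, 12, -3, 22, 26, 30]
Extract 14: [12, -3, 14, 22, 26, 30]
Extract 12: [-3, 12, 14, 22, 26, 30]


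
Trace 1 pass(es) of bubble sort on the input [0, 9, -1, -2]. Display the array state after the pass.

After pass 1: [0, -1, -2, 9] (2 swaps)
Total swaps: 2


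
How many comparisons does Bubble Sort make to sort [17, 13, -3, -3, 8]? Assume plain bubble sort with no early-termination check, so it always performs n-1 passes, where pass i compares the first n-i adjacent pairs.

Pass 1: compare adjacent pairs (0,1)..(3,4) = 4 comparison(s), 4 swap(s) -> [13, -3, -3, 8, 17]
Pass 2: compare adjacent pairs (0,1)..(2,3) = 3 comparison(s), 3 swap(s) -> [-3, -3, 8, 13, 17]
Pass 3: compare adjacent pairs (0,1)..(1,2) = 2 comparison(s), 0 swap(s) -> [-3, -3, 8, 13, 17]
Pass 4: compare adjacent pairs (0,1)..(0,1) = 1 comparison(s), 0 swap(s) -> [-3, -3, 8, 13, 17]
Total comparisons: 4 + 3 + 2 + 1 = 10


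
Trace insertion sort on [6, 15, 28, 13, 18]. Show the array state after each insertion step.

First element 6 is already 'sorted'
Insert 15: shifted 0 elements -> [6, 15, 28, 13, 18]
Insert 28: shifted 0 elements -> [6, 15, 28, 13, 18]
Insert 13: shifted 2 elements -> [6, 13, 15, 28, 18]
Insert 18: shifted 1 elements -> [6, 13, 15, 18, 28]


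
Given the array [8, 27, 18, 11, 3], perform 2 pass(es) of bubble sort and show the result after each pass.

After pass 1: [8, 18, 11, 3, 27] (3 swaps)
After pass 2: [8, 11, 3, 18, 27] (2 swaps)
Total swaps: 5


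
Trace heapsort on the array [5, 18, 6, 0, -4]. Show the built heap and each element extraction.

Build heap: [18, 5, 6, 0, -4]
Extract 18: [6, 5, -4, 0, 18]
Extract 6: [5, 0, -4, 6, 18]
Extract 5: [0, -4, 5, 6, 18]
Extract 0: [-4, 0, 5, 6, 18]


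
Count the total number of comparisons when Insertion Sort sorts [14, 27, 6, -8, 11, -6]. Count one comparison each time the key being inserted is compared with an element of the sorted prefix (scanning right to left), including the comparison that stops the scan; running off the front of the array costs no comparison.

Insert 27: 14 <= 27 (stop) = 1 comparison(s) -> [14, 27, 6, -8, 11, -6]
Insert 6: 27 > 6 (shift), 14 > 6 (shift), reached front = 2 comparison(s) -> [6, 14, 27, -8, 11, -6]
Insert -8: 27 > -8 (shift), 14 > -8 (shift), 6 > -8 (shift), reached front = 3 comparison(s) -> [-8, 6, 14, 27, 11, -6]
Insert 11: 27 > 11 (shift), 14 > 11 (shift), 6 <= 11 (stop) = 3 comparison(s) -> [-8, 6, 11, 14, 27, -6]
Insert -6: 27 > -6 (shift), 14 > -6 (shift), 11 > -6 (shift), 6 > -6 (shift), -8 <= -6 (stop) = 5 comparison(s) -> [-8, -6, 6, 11, 14, 27]
Total comparisons: 1 + 2 + 3 + 3 + 5 = 14


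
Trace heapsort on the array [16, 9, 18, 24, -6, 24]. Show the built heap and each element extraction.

Build heap: [24, 16, 24, 9, -6, 18]
Extract 24: [24, 16, 18, 9, -6, 24]
Extract 24: [18, 16, -6, 9, 24, 24]
Extract 18: [16, 9, -6, 18, 24, 24]
Extract 16: [9, -6, 16, 18, 24, 24]
Extract 9: [-6, 9, 16, 18, 24, 24]


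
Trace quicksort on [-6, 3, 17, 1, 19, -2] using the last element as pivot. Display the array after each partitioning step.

Partition 1: pivot=-2 at index 1 -> [-6, -2, 17, 1, 19, 3]
Partition 2: pivot=3 at index 3 -> [-6, -2, 1, 3, 19, 17]
Partition 3: pivot=17 at index 4 -> [-6, -2, 1, 3, 17, 19]


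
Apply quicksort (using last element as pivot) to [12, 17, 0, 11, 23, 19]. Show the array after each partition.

Partition 1: pivot=19 at index 4 -> [12, 17, 0, 11, 19, 23]
Partition 2: pivot=11 at index 1 -> [0, 11, 12, 17, 19, 23]
Partition 3: pivot=17 at index 3 -> [0, 11, 12, 17, 19, 23]


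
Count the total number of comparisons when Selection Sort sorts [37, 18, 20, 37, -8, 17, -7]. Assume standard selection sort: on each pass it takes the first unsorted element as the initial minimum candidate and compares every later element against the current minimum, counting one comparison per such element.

Pass 1: scan indices 1..6 for the minimum = 6 comparison(s); min is -8, place at index 0 -> [-8, 18, 20, 37, 37, 17, -7]
Pass 2: scan indices 2..6 for the minimum = 5 comparison(s); min is -7, place at index 1 -> [-8, -7, 20, 37, 37, 17, 18]
Pass 3: scan indices 3..6 for the minimum = 4 comparison(s); min is 17, place at index 2 -> [-8, -7, 17, 37, 37, 20, 18]
Pass 4: scan indices 4..6 for the minimum = 3 comparison(s); min is 18, place at index 3 -> [-8, -7, 17, 18, 37, 20, 37]
Pass 5: scan indices 5..6 for the minimum = 2 comparison(s); min is 20, place at index 4 -> [-8, -7, 17, 18, 20, 37, 37]
Pass 6: scan indices 6..6 for the minimum = 1 comparison(s); min is 37, place at index 5 -> [-8, -7, 17, 18, 20, 37, 37]
Selection sort always scans the whole unsorted suffix, so the count is (n-1) + (n-2) + ... + 1 = n(n-1)/2 = 7*6/2 = 21 regardless of the input order.
Total comparisons: 6 + 5 + 4 + 3 + 2 + 1 = 21


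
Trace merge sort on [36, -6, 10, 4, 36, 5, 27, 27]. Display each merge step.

Divide and conquer:
  Merge [36] + [-6] -> [-6, 36]
  Merge [10] + [4] -> [4, 10]
  Merge [-6, 36] + [4, 10] -> [-6, 4, 10, 36]
  Merge [36] + [5] -> [5, 36]
  Merge [27] + [27] -> [27, 27]
  Merge [5, 36] + [27, 27] -> [5, 27, 27, 36]
  Merge [-6, 4, 10, 36] + [5, 27, 27, 36] -> [-6, 4, 5, 10, 27, 27, 36, 36]


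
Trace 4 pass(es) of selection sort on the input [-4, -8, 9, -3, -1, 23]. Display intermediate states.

Pass 1: Select minimum -8 at index 1, swap -> [-8, -4, 9, -3, -1, 23]
Pass 2: Select minimum -4 at index 1, swap -> [-8, -4, 9, -3, -1, 23]
Pass 3: Select minimum -3 at index 3, swap -> [-8, -4, -3, 9, -1, 23]
Pass 4: Select minimum -1 at index 4, swap -> [-8, -4, -3, -1, 9, 23]


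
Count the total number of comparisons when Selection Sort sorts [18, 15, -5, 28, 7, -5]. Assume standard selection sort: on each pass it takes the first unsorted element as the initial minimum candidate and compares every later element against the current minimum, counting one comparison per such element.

Pass 1: scan indices 1..5 for the minimum = 5 comparison(s); min is -5, place at index 0 -> [-5, 15, 18, 28, 7, -5]
Pass 2: scan indices 2..5 for the minimum = 4 comparison(s); min is -5, place at index 1 -> [-5, -5, 18, 28, 7, 15]
Pass 3: scan indices 3..5 for the minimum = 3 comparison(s); min is 7, place at index 2 -> [-5, -5, 7, 28, 18, 15]
Pass 4: scan indices 4..5 for the minimum = 2 comparison(s); min is 15, place at index 3 -> [-5, -5, 7, 15, 18, 28]
Pass 5: scan indices 5..5 for the minimum = 1 comparison(s); min is 18, place at index 4 -> [-5, -5, 7, 15, 18, 28]
Selection sort always scans the whole unsorted suffix, so the count is (n-1) + (n-2) + ... + 1 = n(n-1)/2 = 6*5/2 = 15 regardless of the input order.
Total comparisons: 5 + 4 + 3 + 2 + 1 = 15


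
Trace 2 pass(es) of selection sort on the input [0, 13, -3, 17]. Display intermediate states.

Pass 1: Select minimum -3 at index 2, swap -> [-3, 13, 0, 17]
Pass 2: Select minimum 0 at index 2, swap -> [-3, 0, 13, 17]


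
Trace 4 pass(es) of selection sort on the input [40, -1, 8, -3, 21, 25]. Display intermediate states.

Pass 1: Select minimum -3 at index 3, swap -> [-3, -1, 8, 40, 21, 25]
Pass 2: Select minimum -1 at index 1, swap -> [-3, -1, 8, 40, 21, 25]
Pass 3: Select minimum 8 at index 2, swap -> [-3, -1, 8, 40, 21, 25]
Pass 4: Select minimum 21 at index 4, swap -> [-3, -1, 8, 21, 40, 25]


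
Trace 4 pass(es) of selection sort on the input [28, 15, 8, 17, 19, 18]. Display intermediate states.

Pass 1: Select minimum 8 at index 2, swap -> [8, 15, 28, 17, 19, 18]
Pass 2: Select minimum 15 at index 1, swap -> [8, 15, 28, 17, 19, 18]
Pass 3: Select minimum 17 at index 3, swap -> [8, 15, 17, 28, 19, 18]
Pass 4: Select minimum 18 at index 5, swap -> [8, 15, 17, 18, 19, 28]


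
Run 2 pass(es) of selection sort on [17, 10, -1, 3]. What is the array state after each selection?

Pass 1: Select minimum -1 at index 2, swap -> [-1, 10, 17, 3]
Pass 2: Select minimum 3 at index 3, swap -> [-1, 3, 17, 10]


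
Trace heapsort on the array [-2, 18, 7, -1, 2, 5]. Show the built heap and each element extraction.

Build heap: [18, 2, 7, -1, -2, 5]
Extract 18: [7, 2, 5, -1, -2, 18]
Extract 7: [5, 2, -2, -1, 7, 18]
Extract 5: [2, -1, -2, 5, 7, 18]
Extract 2: [-1, -2, 2, 5, 7, 18]
Extract -1: [-2, -1, 2, 5, 7, 18]


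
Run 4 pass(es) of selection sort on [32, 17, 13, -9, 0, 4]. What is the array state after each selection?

Pass 1: Select minimum -9 at index 3, swap -> [-9, 17, 13, 32, 0, 4]
Pass 2: Select minimum 0 at index 4, swap -> [-9, 0, 13, 32, 17, 4]
Pass 3: Select minimum 4 at index 5, swap -> [-9, 0, 4, 32, 17, 13]
Pass 4: Select minimum 13 at index 5, swap -> [-9, 0, 4, 13, 17, 32]


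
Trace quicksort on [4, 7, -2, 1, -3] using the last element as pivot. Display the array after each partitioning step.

Partition 1: pivot=-3 at index 0 -> [-3, 7, -2, 1, 4]
Partition 2: pivot=4 at index 3 -> [-3, -2, 1, 4, 7]
Partition 3: pivot=1 at index 2 -> [-3, -2, 1, 4, 7]


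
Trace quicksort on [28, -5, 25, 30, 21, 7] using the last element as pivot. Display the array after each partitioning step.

Partition 1: pivot=7 at index 1 -> [-5, 7, 25, 30, 21, 28]
Partition 2: pivot=28 at index 4 -> [-5, 7, 25, 21, 28, 30]
Partition 3: pivot=21 at index 2 -> [-5, 7, 21, 25, 28, 30]


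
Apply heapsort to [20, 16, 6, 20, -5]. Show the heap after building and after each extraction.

Build heap: [20, 20, 6, 16, -5]
Extract 20: [20, 16, 6, -5, 20]
Extract 20: [16, -5, 6, 20, 20]
Extract 16: [6, -5, 16, 20, 20]
Extract 6: [-5, 6, 16, 20, 20]


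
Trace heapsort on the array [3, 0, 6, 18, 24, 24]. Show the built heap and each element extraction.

Build heap: [24, 18, 24, 3, 0, 6]
Extract 24: [24, 18, 6, 3, 0, 24]
Extract 24: [18, 3, 6, 0, 24, 24]
Extract 18: [6, 3, 0, 18, 24, 24]
Extract 6: [3, 0, 6, 18, 24, 24]
Extract 3: [0, 3, 6, 18, 24, 24]


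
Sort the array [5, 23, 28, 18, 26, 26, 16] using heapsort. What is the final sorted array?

Build heap: [28, 26, 26, 18, 23, 5, 16]
Extract 28: [26, 23, 26, 18, 16, 5, 28]
Extract 26: [26, 23, 5, 18, 16, 26, 28]
Extract 26: [23, 18, 5, 16, 26, 26, 28]
Extract 23: [18, 16, 5, 23, 26, 26, 28]
Extract 18: [16, 5, 18, 23, 26, 26, 28]
Extract 16: [5, 16, 18, 23, 26, 26, 28]


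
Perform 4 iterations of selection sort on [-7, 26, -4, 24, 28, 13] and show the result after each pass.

Pass 1: Select minimum -7 at index 0, swap -> [-7, 26, -4, 24, 28, 13]
Pass 2: Select minimum -4 at index 2, swap -> [-7, -4, 26, 24, 28, 13]
Pass 3: Select minimum 13 at index 5, swap -> [-7, -4, 13, 24, 28, 26]
Pass 4: Select minimum 24 at index 3, swap -> [-7, -4, 13, 24, 28, 26]


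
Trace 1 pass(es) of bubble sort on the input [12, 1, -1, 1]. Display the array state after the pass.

After pass 1: [1, -1, 1, 12] (3 swaps)
Total swaps: 3


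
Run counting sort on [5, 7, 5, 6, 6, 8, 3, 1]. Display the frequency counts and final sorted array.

Count array: [0, 1, 0, 1, 0, 2, 2, 1, 1]
(count[i] = number of elements equal to i)
Cumulative count: [0, 1, 1, 2, 2, 4, 6, 7, 8]
Sorted: [1, 3, 5, 5, 6, 6, 7, 8]


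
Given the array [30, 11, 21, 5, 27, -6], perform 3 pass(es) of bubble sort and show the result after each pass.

After pass 1: [11, 21, 5, 27, -6, 30] (5 swaps)
After pass 2: [11, 5, 21, -6, 27, 30] (2 swaps)
After pass 3: [5, 11, -6, 21, 27, 30] (2 swaps)
Total swaps: 9


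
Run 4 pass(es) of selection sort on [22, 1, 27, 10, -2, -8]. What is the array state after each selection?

Pass 1: Select minimum -8 at index 5, swap -> [-8, 1, 27, 10, -2, 22]
Pass 2: Select minimum -2 at index 4, swap -> [-8, -2, 27, 10, 1, 22]
Pass 3: Select minimum 1 at index 4, swap -> [-8, -2, 1, 10, 27, 22]
Pass 4: Select minimum 10 at index 3, swap -> [-8, -2, 1, 10, 27, 22]


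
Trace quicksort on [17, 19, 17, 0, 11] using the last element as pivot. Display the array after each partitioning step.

Partition 1: pivot=11 at index 1 -> [0, 11, 17, 17, 19]
Partition 2: pivot=19 at index 4 -> [0, 11, 17, 17, 19]
Partition 3: pivot=17 at index 3 -> [0, 11, 17, 17, 19]


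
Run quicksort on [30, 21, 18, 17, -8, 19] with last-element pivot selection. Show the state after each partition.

Partition 1: pivot=19 at index 3 -> [18, 17, -8, 19, 30, 21]
Partition 2: pivot=-8 at index 0 -> [-8, 17, 18, 19, 30, 21]
Partition 3: pivot=18 at index 2 -> [-8, 17, 18, 19, 30, 21]
Partition 4: pivot=21 at index 4 -> [-8, 17, 18, 19, 21, 30]


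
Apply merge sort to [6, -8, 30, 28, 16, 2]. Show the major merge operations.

Divide and conquer:
  Merge [-8] + [30] -> [-8, 30]
  Merge [6] + [-8, 30] -> [-8, 6, 30]
  Merge [16] + [2] -> [2, 16]
  Merge [28] + [2, 16] -> [2, 16, 28]
  Merge [-8, 6, 30] + [2, 16, 28] -> [-8, 2, 6, 16, 28, 30]


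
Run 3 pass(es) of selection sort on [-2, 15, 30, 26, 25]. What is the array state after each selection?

Pass 1: Select minimum -2 at index 0, swap -> [-2, 15, 30, 26, 25]
Pass 2: Select minimum 15 at index 1, swap -> [-2, 15, 30, 26, 25]
Pass 3: Select minimum 25 at index 4, swap -> [-2, 15, 25, 26, 30]


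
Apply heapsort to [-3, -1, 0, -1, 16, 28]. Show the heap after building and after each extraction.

Build heap: [28, 16, 0, -1, -1, -3]
Extract 28: [16, -1, 0, -3, -1, 28]
Extract 16: [0, -1, -1, -3, 16, 28]
Extract 0: [-1, -3, -1, 0, 16, 28]
Extract -1: [-1, -3, -1, 0, 16, 28]
Extract -1: [-3, -1, -1, 0, 16, 28]


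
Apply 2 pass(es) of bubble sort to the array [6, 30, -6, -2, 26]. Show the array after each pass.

After pass 1: [6, -6, -2, 26, 30] (3 swaps)
After pass 2: [-6, -2, 6, 26, 30] (2 swaps)
Total swaps: 5


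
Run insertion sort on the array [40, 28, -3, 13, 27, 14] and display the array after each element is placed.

First element 40 is already 'sorted'
Insert 28: shifted 1 elements -> [28, 40, -3, 13, 27, 14]
Insert -3: shifted 2 elements -> [-3, 28, 40, 13, 27, 14]
Insert 13: shifted 2 elements -> [-3, 13, 28, 40, 27, 14]
Insert 27: shifted 2 elements -> [-3, 13, 27, 28, 40, 14]
Insert 14: shifted 3 elements -> [-3, 13, 14, 27, 28, 40]


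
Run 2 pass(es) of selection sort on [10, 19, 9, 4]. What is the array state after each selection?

Pass 1: Select minimum 4 at index 3, swap -> [4, 19, 9, 10]
Pass 2: Select minimum 9 at index 2, swap -> [4, 9, 19, 10]


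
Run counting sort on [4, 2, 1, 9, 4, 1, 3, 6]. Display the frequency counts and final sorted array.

Count array: [0, 2, 1, 1, 2, 0, 1, 0, 0, 1]
(count[i] = number of elements equal to i)
Cumulative count: [0, 2, 3, 4, 6, 6, 7, 7, 7, 8]
Sorted: [1, 1, 2, 3, 4, 4, 6, 9]


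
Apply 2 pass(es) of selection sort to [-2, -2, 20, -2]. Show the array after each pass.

Pass 1: Select minimum -2 at index 0, swap -> [-2, -2, 20, -2]
Pass 2: Select minimum -2 at index 1, swap -> [-2, -2, 20, -2]


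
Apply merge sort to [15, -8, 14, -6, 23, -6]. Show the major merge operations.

Divide and conquer:
  Merge [-8] + [14] -> [-8, 14]
  Merge [15] + [-8, 14] -> [-8, 14, 15]
  Merge [23] + [-6] -> [-6, 23]
  Merge [-6] + [-6, 23] -> [-6, -6, 23]
  Merge [-8, 14, 15] + [-6, -6, 23] -> [-8, -6, -6, 14, 15, 23]


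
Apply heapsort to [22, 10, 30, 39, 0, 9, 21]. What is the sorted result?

Build heap: [39, 22, 30, 10, 0, 9, 21]
Extract 39: [30, 22, 21, 10, 0, 9, 39]
Extract 30: [22, 10, 21, 9, 0, 30, 39]
Extract 22: [21, 10, 0, 9, 22, 30, 39]
Extract 21: [10, 9, 0, 21, 22, 30, 39]
Extract 10: [9, 0, 10, 21, 22, 30, 39]
Extract 9: [0, 9, 10, 21, 22, 30, 39]


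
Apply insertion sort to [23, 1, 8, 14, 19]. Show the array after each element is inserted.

First element 23 is already 'sorted'
Insert 1: shifted 1 elements -> [1, 23, 8, 14, 19]
Insert 8: shifted 1 elements -> [1, 8, 23, 14, 19]
Insert 14: shifted 1 elements -> [1, 8, 14, 23, 19]
Insert 19: shifted 1 elements -> [1, 8, 14, 19, 23]


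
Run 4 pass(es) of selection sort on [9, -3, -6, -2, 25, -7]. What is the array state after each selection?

Pass 1: Select minimum -7 at index 5, swap -> [-7, -3, -6, -2, 25, 9]
Pass 2: Select minimum -6 at index 2, swap -> [-7, -6, -3, -2, 25, 9]
Pass 3: Select minimum -3 at index 2, swap -> [-7, -6, -3, -2, 25, 9]
Pass 4: Select minimum -2 at index 3, swap -> [-7, -6, -3, -2, 25, 9]


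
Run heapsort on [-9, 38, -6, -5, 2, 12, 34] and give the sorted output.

Build heap: [38, 2, 34, -5, -9, 12, -6]
Extract 38: [34, 2, 12, -5, -9, -6, 38]
Extract 34: [12, 2, -6, -5, -9, 34, 38]
Extract 12: [2, -5, -6, -9, 12, 34, 38]
Extract 2: [-5, -9, -6, 2, 12, 34, 38]
Extract -5: [-6, -9, -5, 2, 12, 34, 38]
Extract -6: [-9, -6, -5, 2, 12, 34, 38]


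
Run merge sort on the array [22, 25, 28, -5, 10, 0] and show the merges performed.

Divide and conquer:
  Merge [25] + [28] -> [25, 28]
  Merge [22] + [25, 28] -> [22, 25, 28]
  Merge [10] + [0] -> [0, 10]
  Merge [-5] + [0, 10] -> [-5, 0, 10]
  Merge [22, 25, 28] + [-5, 0, 10] -> [-5, 0, 10, 22, 25, 28]


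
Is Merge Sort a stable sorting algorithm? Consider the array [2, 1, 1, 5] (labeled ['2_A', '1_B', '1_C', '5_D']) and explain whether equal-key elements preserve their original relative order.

Trace Merge Sort on the labeled array (the key is the number; the letter only tracks identity):
  Merge [2_A] + [1_B] -> [1_B, 2_A]
  Merge [1_C] + [5_D] -> [1_C, 5_D]
  Merge [1_B, 2_A] + [1_C, 5_D] -> [1_B, 1_C, 2_A, 5_D]
Final order: [1_B, 1_C, 2_A, 5_D]
Equal keys:
  value 1: originally 1_B, 1_C; after sorting 1_B, 1_C -> order preserved
All equal keys kept their original relative order. Merge Sort is stable: when the heads of the two halves are equal the merge takes from the left half first.
Answer: Stable


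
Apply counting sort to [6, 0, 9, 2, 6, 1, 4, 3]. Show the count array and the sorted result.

Count array: [1, 1, 1, 1, 1, 0, 2, 0, 0, 1]
(count[i] = number of elements equal to i)
Cumulative count: [1, 2, 3, 4, 5, 5, 7, 7, 7, 8]
Sorted: [0, 1, 2, 3, 4, 6, 6, 9]


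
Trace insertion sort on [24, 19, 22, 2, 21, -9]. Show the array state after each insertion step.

First element 24 is already 'sorted'
Insert 19: shifted 1 elements -> [19, 24, 22, 2, 21, -9]
Insert 22: shifted 1 elements -> [19, 22, 24, 2, 21, -9]
Insert 2: shifted 3 elements -> [2, 19, 22, 24, 21, -9]
Insert 21: shifted 2 elements -> [2, 19, 21, 22, 24, -9]
Insert -9: shifted 5 elements -> [-9, 2, 19, 21, 22, 24]


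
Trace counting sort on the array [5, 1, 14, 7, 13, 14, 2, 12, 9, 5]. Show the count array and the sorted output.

Count array: [0, 1, 1, 0, 0, 2, 0, 1, 0, 1, 0, 0, 1, 1, 2]
(count[i] = number of elements equal to i)
Cumulative count: [0, 1, 2, 2, 2, 4, 4, 5, 5, 6, 6, 6, 7, 8, 10]
Sorted: [1, 2, 5, 5, 7, 9, 12, 13, 14, 14]


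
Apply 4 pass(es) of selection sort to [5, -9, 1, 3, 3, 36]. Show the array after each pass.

Pass 1: Select minimum -9 at index 1, swap -> [-9, 5, 1, 3, 3, 36]
Pass 2: Select minimum 1 at index 2, swap -> [-9, 1, 5, 3, 3, 36]
Pass 3: Select minimum 3 at index 3, swap -> [-9, 1, 3, 5, 3, 36]
Pass 4: Select minimum 3 at index 4, swap -> [-9, 1, 3, 3, 5, 36]


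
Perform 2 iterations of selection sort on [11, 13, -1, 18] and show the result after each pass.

Pass 1: Select minimum -1 at index 2, swap -> [-1, 13, 11, 18]
Pass 2: Select minimum 11 at index 2, swap -> [-1, 11, 13, 18]


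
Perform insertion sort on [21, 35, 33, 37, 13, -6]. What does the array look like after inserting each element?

First element 21 is already 'sorted'
Insert 35: shifted 0 elements -> [21, 35, 33, 37, 13, -6]
Insert 33: shifted 1 elements -> [21, 33, 35, 37, 13, -6]
Insert 37: shifted 0 elements -> [21, 33, 35, 37, 13, -6]
Insert 13: shifted 4 elements -> [13, 21, 33, 35, 37, -6]
Insert -6: shifted 5 elements -> [-6, 13, 21, 33, 35, 37]


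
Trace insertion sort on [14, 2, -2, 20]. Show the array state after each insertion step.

First element 14 is already 'sorted'
Insert 2: shifted 1 elements -> [2, 14, -2, 20]
Insert -2: shifted 2 elements -> [-2, 2, 14, 20]
Insert 20: shifted 0 elements -> [-2, 2, 14, 20]


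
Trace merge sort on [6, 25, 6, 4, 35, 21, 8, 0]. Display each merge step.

Divide and conquer:
  Merge [6] + [25] -> [6, 25]
  Merge [6] + [4] -> [4, 6]
  Merge [6, 25] + [4, 6] -> [4, 6, 6, 25]
  Merge [35] + [21] -> [21, 35]
  Merge [8] + [0] -> [0, 8]
  Merge [21, 35] + [0, 8] -> [0, 8, 21, 35]
  Merge [4, 6, 6, 25] + [0, 8, 21, 35] -> [0, 4, 6, 6, 8, 21, 25, 35]


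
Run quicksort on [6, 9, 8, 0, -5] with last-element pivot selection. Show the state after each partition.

Partition 1: pivot=-5 at index 0 -> [-5, 9, 8, 0, 6]
Partition 2: pivot=6 at index 2 -> [-5, 0, 6, 9, 8]
Partition 3: pivot=8 at index 3 -> [-5, 0, 6, 8, 9]


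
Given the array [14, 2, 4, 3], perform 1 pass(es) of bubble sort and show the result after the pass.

After pass 1: [2, 4, 3, 14] (3 swaps)
Total swaps: 3


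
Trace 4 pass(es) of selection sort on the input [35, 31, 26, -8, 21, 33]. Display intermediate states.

Pass 1: Select minimum -8 at index 3, swap -> [-8, 31, 26, 35, 21, 33]
Pass 2: Select minimum 21 at index 4, swap -> [-8, 21, 26, 35, 31, 33]
Pass 3: Select minimum 26 at index 2, swap -> [-8, 21, 26, 35, 31, 33]
Pass 4: Select minimum 31 at index 4, swap -> [-8, 21, 26, 31, 35, 33]


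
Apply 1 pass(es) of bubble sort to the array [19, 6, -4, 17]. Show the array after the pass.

After pass 1: [6, -4, 17, 19] (3 swaps)
Total swaps: 3


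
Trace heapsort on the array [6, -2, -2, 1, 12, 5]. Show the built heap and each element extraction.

Build heap: [12, 6, 5, 1, -2, -2]
Extract 12: [6, 1, 5, -2, -2, 12]
Extract 6: [5, 1, -2, -2, 6, 12]
Extract 5: [1, -2, -2, 5, 6, 12]
Extract 1: [-2, -2, 1, 5, 6, 12]
Extract -2: [-2, -2, 1, 5, 6, 12]


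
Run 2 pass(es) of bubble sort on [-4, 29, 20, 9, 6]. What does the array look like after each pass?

After pass 1: [-4, 20, 9, 6, 29] (3 swaps)
After pass 2: [-4, 9, 6, 20, 29] (2 swaps)
Total swaps: 5


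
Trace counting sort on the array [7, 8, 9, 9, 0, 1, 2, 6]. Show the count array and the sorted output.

Count array: [1, 1, 1, 0, 0, 0, 1, 1, 1, 2]
(count[i] = number of elements equal to i)
Cumulative count: [1, 2, 3, 3, 3, 3, 4, 5, 6, 8]
Sorted: [0, 1, 2, 6, 7, 8, 9, 9]


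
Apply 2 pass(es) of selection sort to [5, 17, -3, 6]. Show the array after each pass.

Pass 1: Select minimum -3 at index 2, swap -> [-3, 17, 5, 6]
Pass 2: Select minimum 5 at index 2, swap -> [-3, 5, 17, 6]


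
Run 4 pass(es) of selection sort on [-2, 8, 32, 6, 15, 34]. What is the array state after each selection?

Pass 1: Select minimum -2 at index 0, swap -> [-2, 8, 32, 6, 15, 34]
Pass 2: Select minimum 6 at index 3, swap -> [-2, 6, 32, 8, 15, 34]
Pass 3: Select minimum 8 at index 3, swap -> [-2, 6, 8, 32, 15, 34]
Pass 4: Select minimum 15 at index 4, swap -> [-2, 6, 8, 15, 32, 34]


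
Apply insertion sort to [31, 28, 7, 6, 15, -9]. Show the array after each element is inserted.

First element 31 is already 'sorted'
Insert 28: shifted 1 elements -> [28, 31, 7, 6, 15, -9]
Insert 7: shifted 2 elements -> [7, 28, 31, 6, 15, -9]
Insert 6: shifted 3 elements -> [6, 7, 28, 31, 15, -9]
Insert 15: shifted 2 elements -> [6, 7, 15, 28, 31, -9]
Insert -9: shifted 5 elements -> [-9, 6, 7, 15, 28, 31]
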